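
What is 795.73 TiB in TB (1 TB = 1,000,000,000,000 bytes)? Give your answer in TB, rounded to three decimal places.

874.914 TB

795.73 TiB = 795.73 × 2^40 bytes = 874,914,387,570,196.48 bytes
1 TB = 1,000,000,000,000 bytes
874,914,387,570,196.48 / 1,000,000,000,000 = 874.914 TB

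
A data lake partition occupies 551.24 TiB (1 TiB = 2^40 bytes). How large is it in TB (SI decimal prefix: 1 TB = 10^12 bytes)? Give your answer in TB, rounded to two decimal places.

606.09 TB

551.24 TiB × 1,099,511,627,776 bytes/TiB = 606,094,789,695,242.24 bytes
1 TB = 10^12 bytes = 1,000,000,000,000 bytes
606,094,789,695,242.24 / 1,000,000,000,000 = 606.09 TB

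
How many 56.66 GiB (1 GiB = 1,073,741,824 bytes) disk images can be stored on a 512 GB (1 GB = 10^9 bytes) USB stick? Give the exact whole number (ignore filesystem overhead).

8

Capacity: 512 GB = 512,000,000,000 bytes
Per item: 56.66 GiB = 60,838,211,747.84 bytes
⌊512,000,000,000 / 60,838,211,747.84⌋ = 8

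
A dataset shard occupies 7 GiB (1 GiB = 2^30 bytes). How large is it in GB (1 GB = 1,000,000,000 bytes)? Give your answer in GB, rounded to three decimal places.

7.516 GB

7 GiB = 7 × 2^30 bytes = 7,516,192,768 bytes
1 GB = 10^9 bytes = 1,000,000,000 bytes
7,516,192,768 / 1,000,000,000 = 7.516 GB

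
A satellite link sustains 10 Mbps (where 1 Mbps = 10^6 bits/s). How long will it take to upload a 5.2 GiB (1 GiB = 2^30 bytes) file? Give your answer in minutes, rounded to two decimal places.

74.45 minutes

5.2 GiB = 5,583,457,484.8 bytes = 44,667,659,878.4 bits
10 Mbps = 10,000,000 bits/s
time = 44,667,659,878.4 / 10,000,000 = 4,466.766 s
4,466.766 s / 60 = 74.45 minutes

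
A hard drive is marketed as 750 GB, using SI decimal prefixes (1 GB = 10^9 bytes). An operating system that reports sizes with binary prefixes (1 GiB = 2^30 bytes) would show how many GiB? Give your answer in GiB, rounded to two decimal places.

750 GB × 1,000,000,000 bytes/GB = 750,000,000,000 bytes
1 GiB = 2^30 bytes = 1,073,741,824 bytes
750,000,000,000 / 1,073,741,824 = 698.49 GiB

698.49 GiB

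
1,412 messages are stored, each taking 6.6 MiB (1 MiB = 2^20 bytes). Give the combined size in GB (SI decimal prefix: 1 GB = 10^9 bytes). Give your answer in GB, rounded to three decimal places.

9.772 GB

Total = 1,412 × 6.6 MiB = 9319.2 MiB
= 9319.2 × 1,048,576 bytes = 9,771,889,459.2 bytes
1 GB = 1,000,000,000 bytes
9,771,889,459.2 / 1,000,000,000 = 9.772 GB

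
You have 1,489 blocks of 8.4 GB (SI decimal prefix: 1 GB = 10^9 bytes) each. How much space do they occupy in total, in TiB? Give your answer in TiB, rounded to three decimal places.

Total = 1,489 × 8.4 GB = 12507.6 GB
= 12507.6 × 1,000,000,000 bytes = 12,507,600,000,000 bytes
1 TiB = 1,099,511,627,776 bytes
12,507,600,000,000 / 1,099,511,627,776 = 11.376 TiB

11.376 TiB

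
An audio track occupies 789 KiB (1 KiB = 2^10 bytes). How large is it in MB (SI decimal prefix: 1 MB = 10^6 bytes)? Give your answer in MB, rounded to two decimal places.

0.81 MB

789 KiB = 789 × 2^10 bytes = 807,936 bytes
1 MB = 10^6 bytes = 1,000,000 bytes
807,936 / 1,000,000 = 0.81 MB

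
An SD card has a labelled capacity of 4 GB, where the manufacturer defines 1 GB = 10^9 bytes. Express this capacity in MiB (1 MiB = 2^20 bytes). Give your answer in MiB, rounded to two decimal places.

3,814.70 MiB

4 GB × 1,000,000,000 bytes/GB = 4,000,000,000 bytes
1 MiB = 1,048,576 bytes
4,000,000,000 / 1,048,576 = 3,814.70 MiB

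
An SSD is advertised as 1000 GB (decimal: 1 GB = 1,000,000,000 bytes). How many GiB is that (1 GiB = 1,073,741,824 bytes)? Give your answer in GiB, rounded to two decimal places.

931.32 GiB

1000 GB × 1,000,000,000 bytes/GB = 1,000,000,000,000 bytes
1 GiB = 2^30 bytes = 1,073,741,824 bytes
1,000,000,000,000 / 1,073,741,824 = 931.32 GiB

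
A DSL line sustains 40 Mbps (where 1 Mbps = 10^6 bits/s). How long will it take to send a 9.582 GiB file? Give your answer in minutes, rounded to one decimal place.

9.582 GiB = 10,288,594,157.568 bytes = 82,308,753,260.544 bits
40 Mbps = 40,000,000 bits/s
time = 82,308,753,260.544 / 40,000,000 = 2,057.72 s
2,057.72 s / 60 = 34.3 minutes

34.3 minutes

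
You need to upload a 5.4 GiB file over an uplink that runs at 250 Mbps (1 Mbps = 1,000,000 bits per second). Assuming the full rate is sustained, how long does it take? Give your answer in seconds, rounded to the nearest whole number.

186 seconds

5.4 GiB = 5,798,205,849.6 bytes = 46,385,646,796.8 bits
250 Mbps = 250,000,000 bits/s
time = 46,385,646,796.8 / 250,000,000 = 186 s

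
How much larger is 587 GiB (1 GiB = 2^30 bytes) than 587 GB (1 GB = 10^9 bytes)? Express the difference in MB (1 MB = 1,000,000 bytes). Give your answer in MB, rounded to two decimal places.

587 GiB = 587 × 1,073,741,824 = 630,286,450,688 bytes
587 GB = 587 × 1,000,000,000 = 587,000,000,000 bytes
difference = 43,286,450,688 bytes
43,286,450,688 / 1,000,000 = 43,286.45 MB

43,286.45 MB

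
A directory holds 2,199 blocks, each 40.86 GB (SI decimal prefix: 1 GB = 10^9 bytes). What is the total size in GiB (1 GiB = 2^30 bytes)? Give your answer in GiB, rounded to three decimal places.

Total = 2,199 × 40.86 GB = 89851.14 GB
= 89851.14 × 1,000,000,000 bytes = 89,851,140,000,000 bytes
1 GiB = 1,073,741,824 bytes
89,851,140,000,000 / 1,073,741,824 = 83,680.395 GiB

83,680.395 GiB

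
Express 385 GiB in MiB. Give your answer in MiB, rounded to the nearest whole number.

385 GiB = 385 × 2^30 bytes = 413,390,602,240 bytes
1 MiB = 1,048,576 bytes
413,390,602,240 / 1,048,576 = 394,240 MiB

394,240 MiB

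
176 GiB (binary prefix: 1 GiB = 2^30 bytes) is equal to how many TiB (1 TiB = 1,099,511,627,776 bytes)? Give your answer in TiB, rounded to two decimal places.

0.17 TiB

176 GiB = 176 × 2^30 bytes = 188,978,561,024 bytes
1 TiB = 2^40 bytes = 1,099,511,627,776 bytes
188,978,561,024 / 1,099,511,627,776 = 0.17 TiB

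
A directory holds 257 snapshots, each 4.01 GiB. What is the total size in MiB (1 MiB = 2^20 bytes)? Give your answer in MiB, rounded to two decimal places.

1,055,303.68 MiB

Total = 257 × 4.01 GiB = 1030.57 GiB
= 1030.57 × 1,073,741,824 bytes = 1,106,566,111,559.68 bytes
1 MiB = 1,048,576 bytes
1,106,566,111,559.68 / 1,048,576 = 1,055,303.68 MiB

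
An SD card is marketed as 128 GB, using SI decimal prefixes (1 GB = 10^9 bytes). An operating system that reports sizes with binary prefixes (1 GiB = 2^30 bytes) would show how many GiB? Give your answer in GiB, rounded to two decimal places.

128 GB = 128 × 10^9 bytes = 128,000,000,000 bytes
1 GiB = 2^30 bytes = 1,073,741,824 bytes
128,000,000,000 / 1,073,741,824 = 119.21 GiB

119.21 GiB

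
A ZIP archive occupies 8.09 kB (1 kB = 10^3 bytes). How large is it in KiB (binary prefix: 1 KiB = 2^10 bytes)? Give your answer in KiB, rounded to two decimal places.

8.09 kB = 8.09 × 10^3 bytes = 8,090 bytes
1 KiB = 2^10 bytes = 1,024 bytes
8,090 / 1,024 = 7.90 KiB

7.90 KiB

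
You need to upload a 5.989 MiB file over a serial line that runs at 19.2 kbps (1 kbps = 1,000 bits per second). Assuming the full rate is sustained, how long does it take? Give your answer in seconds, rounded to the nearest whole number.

5.989 MiB = 6,279,921.664 bytes = 50,239,373.312 bits
19.2 kbps = 19,200 bits/s
time = 50,239,373.312 / 19,200 = 2,617 s

2,617 seconds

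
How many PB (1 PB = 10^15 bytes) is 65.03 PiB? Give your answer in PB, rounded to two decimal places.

65.03 PiB = 65.03 × 2^50 bytes = 73,217,270,941,975,838.72 bytes
1 PB = 10^15 bytes = 1,000,000,000,000,000 bytes
73,217,270,941,975,838.72 / 1,000,000,000,000,000 = 73.22 PB

73.22 PB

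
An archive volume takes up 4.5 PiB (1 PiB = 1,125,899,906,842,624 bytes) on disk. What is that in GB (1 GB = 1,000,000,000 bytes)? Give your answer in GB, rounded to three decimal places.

4.5 PiB × 1,125,899,906,842,624 bytes/PiB = 5,066,549,580,791,808 bytes
1 GB = 10^9 bytes = 1,000,000,000 bytes
5,066,549,580,791,808 / 1,000,000,000 = 5,066,549.581 GB

5,066,549.581 GB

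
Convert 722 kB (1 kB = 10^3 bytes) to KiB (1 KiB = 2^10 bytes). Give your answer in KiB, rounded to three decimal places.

722 kB = 722 × 10^3 bytes = 722,000 bytes
1 KiB = 1,024 bytes
722,000 / 1,024 = 705.078 KiB

705.078 KiB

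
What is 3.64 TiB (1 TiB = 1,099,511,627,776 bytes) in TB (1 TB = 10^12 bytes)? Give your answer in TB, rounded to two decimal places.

4.00 TB

3.64 TiB = 3.64 × 2^40 bytes = 4,002,222,325,104.64 bytes
1 TB = 10^12 bytes = 1,000,000,000,000 bytes
4,002,222,325,104.64 / 1,000,000,000,000 = 4.00 TB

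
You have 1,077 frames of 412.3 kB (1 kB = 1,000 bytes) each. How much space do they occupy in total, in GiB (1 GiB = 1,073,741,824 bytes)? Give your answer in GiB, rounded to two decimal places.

Total = 1,077 × 412.3 kB = 444047.1 kB
= 444047.1 × 1,000 bytes = 444,047,100 bytes
1 GiB = 1,073,741,824 bytes
444,047,100 / 1,073,741,824 = 0.41 GiB

0.41 GiB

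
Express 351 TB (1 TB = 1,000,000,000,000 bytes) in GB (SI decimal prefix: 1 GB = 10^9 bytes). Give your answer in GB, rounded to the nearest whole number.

351 TB = 351 × 10^12 bytes = 351,000,000,000,000 bytes
1 GB = 1,000,000,000 bytes
351,000,000,000,000 / 1,000,000,000 = 351,000 GB

351,000 GB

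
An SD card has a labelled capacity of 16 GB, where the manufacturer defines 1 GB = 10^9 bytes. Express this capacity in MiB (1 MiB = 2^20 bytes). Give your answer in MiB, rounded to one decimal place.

16 GB = 16 × 10^9 bytes = 16,000,000,000 bytes
1 MiB = 1,048,576 bytes
16,000,000,000 / 1,048,576 = 15,258.8 MiB

15,258.8 MiB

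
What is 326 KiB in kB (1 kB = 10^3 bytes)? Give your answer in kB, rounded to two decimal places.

333.82 kB

326 KiB = 326 × 2^10 bytes = 333,824 bytes
1 kB = 10^3 bytes = 1,000 bytes
333,824 / 1,000 = 333.82 kB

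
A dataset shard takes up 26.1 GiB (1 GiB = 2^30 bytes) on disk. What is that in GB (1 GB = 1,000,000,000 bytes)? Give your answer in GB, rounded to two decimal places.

28.02 GB

26.1 GiB = 26.1 × 2^30 bytes = 28,024,661,606.4 bytes
1 GB = 1,000,000,000 bytes
28,024,661,606.4 / 1,000,000,000 = 28.02 GB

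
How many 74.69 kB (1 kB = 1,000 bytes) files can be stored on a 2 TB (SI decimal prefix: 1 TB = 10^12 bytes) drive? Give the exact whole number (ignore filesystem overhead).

26,777,346

Capacity: 2 TB = 2,000,000,000,000 bytes
Per item: 74.69 kB = 74,690 bytes
⌊2,000,000,000,000 / 74,690⌋ = 26,777,346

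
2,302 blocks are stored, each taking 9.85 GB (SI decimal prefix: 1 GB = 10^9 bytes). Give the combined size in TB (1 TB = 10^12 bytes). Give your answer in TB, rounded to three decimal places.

Total = 2,302 × 9.85 GB = 22674.7 GB
= 22674.7 × 1,000,000,000 bytes = 22,674,700,000,000 bytes
1 TB = 1,000,000,000,000 bytes
22,674,700,000,000 / 1,000,000,000,000 = 22.675 TB

22.675 TB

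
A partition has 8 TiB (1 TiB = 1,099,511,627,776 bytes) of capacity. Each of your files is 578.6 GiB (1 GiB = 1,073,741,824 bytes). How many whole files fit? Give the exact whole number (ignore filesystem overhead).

14

Capacity: 8 TiB = 8,796,093,022,208 bytes
Per item: 578.6 GiB = 621,267,019,366.4 bytes
⌊8,796,093,022,208 / 621,267,019,366.4⌋ = 14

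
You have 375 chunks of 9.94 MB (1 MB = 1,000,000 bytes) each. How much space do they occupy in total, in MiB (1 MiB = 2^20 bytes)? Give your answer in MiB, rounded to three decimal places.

Total = 375 × 9.94 MB = 3727.5 MB
= 3727.5 × 1,000,000 bytes = 3,727,500,000 bytes
1 MiB = 1,048,576 bytes
3,727,500,000 / 1,048,576 = 3,554.821 MiB

3,554.821 MiB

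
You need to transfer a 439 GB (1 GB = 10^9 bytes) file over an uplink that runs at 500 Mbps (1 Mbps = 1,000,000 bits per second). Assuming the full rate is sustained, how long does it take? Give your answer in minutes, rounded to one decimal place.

439 GB = 439,000,000,000 bytes = 3,512,000,000,000 bits
500 Mbps = 500,000,000 bits/s
time = 3,512,000,000,000 / 500,000,000 = 7,024.00 s
7,024.00 s / 60 = 117.1 minutes

117.1 minutes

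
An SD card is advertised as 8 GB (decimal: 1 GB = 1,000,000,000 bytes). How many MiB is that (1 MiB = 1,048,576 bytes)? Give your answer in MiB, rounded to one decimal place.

8 GB = 8 × 10^9 bytes = 8,000,000,000 bytes
1 MiB = 1,048,576 bytes
8,000,000,000 / 1,048,576 = 7,629.4 MiB

7,629.4 MiB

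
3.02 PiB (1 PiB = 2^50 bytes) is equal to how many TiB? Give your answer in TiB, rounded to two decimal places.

3,092.48 TiB

3.02 PiB = 3.02 × 2^50 bytes = 3,400,217,718,664,724.48 bytes
1 TiB = 2^40 bytes = 1,099,511,627,776 bytes
3,400,217,718,664,724.48 / 1,099,511,627,776 = 3,092.48 TiB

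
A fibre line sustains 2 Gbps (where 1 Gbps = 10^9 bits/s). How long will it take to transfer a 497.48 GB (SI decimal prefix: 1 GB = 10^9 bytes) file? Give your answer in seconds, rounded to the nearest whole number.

497.48 GB = 497,480,000,000 bytes = 3,979,840,000,000 bits
2 Gbps = 2,000,000,000 bits/s
time = 3,979,840,000,000 / 2,000,000,000 = 1,990 s

1,990 seconds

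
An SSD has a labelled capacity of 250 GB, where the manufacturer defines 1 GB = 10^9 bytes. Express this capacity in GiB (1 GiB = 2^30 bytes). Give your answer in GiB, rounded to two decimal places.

232.83 GiB

250 GB × 1,000,000,000 bytes/GB = 250,000,000,000 bytes
1 GiB = 2^30 bytes = 1,073,741,824 bytes
250,000,000,000 / 1,073,741,824 = 232.83 GiB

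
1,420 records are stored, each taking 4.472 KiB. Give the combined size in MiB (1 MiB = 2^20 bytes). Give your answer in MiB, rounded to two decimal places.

Total = 1,420 × 4.472 KiB = 6350.24 KiB
= 6350.24 × 1,024 bytes = 6,502,645.76 bytes
1 MiB = 1,048,576 bytes
6,502,645.76 / 1,048,576 = 6.20 MiB

6.20 MiB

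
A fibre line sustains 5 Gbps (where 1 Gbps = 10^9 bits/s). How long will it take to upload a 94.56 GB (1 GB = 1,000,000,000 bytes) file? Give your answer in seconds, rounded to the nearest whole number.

151 seconds

94.56 GB = 94,560,000,000 bytes = 756,480,000,000 bits
5 Gbps = 5,000,000,000 bits/s
time = 756,480,000,000 / 5,000,000,000 = 151 s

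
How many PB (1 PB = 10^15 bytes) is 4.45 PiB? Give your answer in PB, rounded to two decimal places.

5.01 PB

4.45 PiB = 4.45 × 2^50 bytes = 5,010,254,585,449,676.8 bytes
1 PB = 1,000,000,000,000,000 bytes
5,010,254,585,449,676.8 / 1,000,000,000,000,000 = 5.01 PB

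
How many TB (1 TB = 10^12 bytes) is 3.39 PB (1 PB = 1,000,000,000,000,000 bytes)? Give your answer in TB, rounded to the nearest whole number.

3,390 TB

3.39 PB = 3.39 × 10^15 bytes = 3,390,000,000,000,000 bytes
1 TB = 1,000,000,000,000 bytes
3,390,000,000,000,000 / 1,000,000,000,000 = 3,390 TB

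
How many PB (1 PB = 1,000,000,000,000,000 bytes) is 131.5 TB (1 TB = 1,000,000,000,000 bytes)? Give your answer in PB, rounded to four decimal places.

131.5 TB × 1,000,000,000,000 bytes/TB = 131,500,000,000,000 bytes
1 PB = 10^15 bytes = 1,000,000,000,000,000 bytes
131,500,000,000,000 / 1,000,000,000,000,000 = 0.1315 PB

0.1315 PB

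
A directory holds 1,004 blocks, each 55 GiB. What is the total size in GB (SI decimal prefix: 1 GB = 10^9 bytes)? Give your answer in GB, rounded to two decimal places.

59,292.02 GB

Total = 1,004 × 55 GiB = 55,220 GiB
= 55,220 × 1,073,741,824 bytes = 59,292,023,521,280 bytes
1 GB = 1,000,000,000 bytes
59,292,023,521,280 / 1,000,000,000 = 59,292.02 GB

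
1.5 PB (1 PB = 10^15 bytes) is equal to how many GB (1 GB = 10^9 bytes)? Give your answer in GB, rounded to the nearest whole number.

1.5 PB = 1.5 × 10^15 bytes = 1,500,000,000,000,000 bytes
1 GB = 1,000,000,000 bytes
1,500,000,000,000,000 / 1,000,000,000 = 1,500,000 GB

1,500,000 GB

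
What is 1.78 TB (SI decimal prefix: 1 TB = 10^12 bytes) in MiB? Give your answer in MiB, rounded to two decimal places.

1.78 TB × 1,000,000,000,000 bytes/TB = 1,780,000,000,000 bytes
1 MiB = 1,048,576 bytes
1,780,000,000,000 / 1,048,576 = 1,697,540.28 MiB

1,697,540.28 MiB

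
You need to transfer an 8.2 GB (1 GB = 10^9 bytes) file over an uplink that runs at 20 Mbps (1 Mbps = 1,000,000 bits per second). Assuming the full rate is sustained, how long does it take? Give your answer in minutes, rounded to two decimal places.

54.67 minutes

8.2 GB = 8,200,000,000 bytes = 65,600,000,000 bits
20 Mbps = 20,000,000 bits/s
time = 65,600,000,000 / 20,000,000 = 3,280.000 s
3,280.000 s / 60 = 54.67 minutes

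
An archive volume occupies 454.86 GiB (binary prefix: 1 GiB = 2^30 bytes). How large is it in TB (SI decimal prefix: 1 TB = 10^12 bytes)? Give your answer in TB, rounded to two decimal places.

0.49 TB

454.86 GiB = 454.86 × 2^30 bytes = 488,402,206,064.64 bytes
1 TB = 10^12 bytes = 1,000,000,000,000 bytes
488,402,206,064.64 / 1,000,000,000,000 = 0.49 TB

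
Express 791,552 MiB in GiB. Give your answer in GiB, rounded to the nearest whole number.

791,552 MiB × 1,048,576 bytes/MiB = 830,002,429,952 bytes
1 GiB = 2^30 bytes = 1,073,741,824 bytes
830,002,429,952 / 1,073,741,824 = 773 GiB

773 GiB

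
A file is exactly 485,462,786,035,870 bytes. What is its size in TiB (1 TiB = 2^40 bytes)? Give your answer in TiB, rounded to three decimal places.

441.526 TiB

485,462,786,035,870 bytes given.
1 TiB = 1,099,511,627,776 bytes
485,462,786,035,870 / 1,099,511,627,776 = 441.526 TiB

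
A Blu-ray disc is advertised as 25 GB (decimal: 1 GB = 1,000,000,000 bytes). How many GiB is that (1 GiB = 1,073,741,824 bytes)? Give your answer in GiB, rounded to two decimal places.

25 GB = 25 × 10^9 bytes = 25,000,000,000 bytes
1 GiB = 2^30 bytes = 1,073,741,824 bytes
25,000,000,000 / 1,073,741,824 = 23.28 GiB

23.28 GiB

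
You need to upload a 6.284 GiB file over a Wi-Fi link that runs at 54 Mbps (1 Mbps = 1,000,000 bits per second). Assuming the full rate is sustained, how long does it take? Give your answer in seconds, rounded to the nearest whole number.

1,000 seconds

6.284 GiB = 6,747,393,622.016 bytes = 53,979,148,976.128 bits
54 Mbps = 54,000,000 bits/s
time = 53,979,148,976.128 / 54,000,000 = 1,000 s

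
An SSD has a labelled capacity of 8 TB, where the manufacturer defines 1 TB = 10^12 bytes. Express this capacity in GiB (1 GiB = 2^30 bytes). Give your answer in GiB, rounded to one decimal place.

7,450.6 GiB

8 TB = 8 × 10^12 bytes = 8,000,000,000,000 bytes
1 GiB = 1,073,741,824 bytes
8,000,000,000,000 / 1,073,741,824 = 7,450.6 GiB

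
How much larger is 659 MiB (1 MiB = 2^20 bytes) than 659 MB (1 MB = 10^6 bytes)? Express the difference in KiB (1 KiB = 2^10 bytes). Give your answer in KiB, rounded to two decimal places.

659 MiB = 659 × 1,048,576 = 691,011,584 bytes
659 MB = 659 × 1,000,000 = 659,000,000 bytes
difference = 32,011,584 bytes
32,011,584 / 1,024 = 31,261.31 KiB

31,261.31 KiB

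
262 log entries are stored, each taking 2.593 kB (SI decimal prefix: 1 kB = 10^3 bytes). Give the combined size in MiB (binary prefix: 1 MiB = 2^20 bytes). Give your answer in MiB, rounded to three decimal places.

0.648 MiB

Total = 262 × 2.593 kB = 679.366 kB
= 679.366 × 1,000 bytes = 679,366 bytes
1 MiB = 1,048,576 bytes
679,366 / 1,048,576 = 0.648 MiB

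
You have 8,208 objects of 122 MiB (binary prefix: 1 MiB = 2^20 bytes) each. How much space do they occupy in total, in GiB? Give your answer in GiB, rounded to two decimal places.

Total = 8,208 × 122 MiB = 1,001,376 MiB
= 1,001,376 × 1,048,576 bytes = 1,050,018,840,576 bytes
1 GiB = 1,073,741,824 bytes
1,050,018,840,576 / 1,073,741,824 = 977.91 GiB

977.91 GiB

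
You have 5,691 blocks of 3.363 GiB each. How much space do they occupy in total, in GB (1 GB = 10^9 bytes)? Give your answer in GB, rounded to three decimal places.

20,550.165 GB

Total = 5,691 × 3.363 GiB = 19138.833 GiB
= 19138.833 × 1,073,741,824 bytes = 20,550,165,454,651.392 bytes
1 GB = 1,000,000,000 bytes
20,550,165,454,651.392 / 1,000,000,000 = 20,550.165 GB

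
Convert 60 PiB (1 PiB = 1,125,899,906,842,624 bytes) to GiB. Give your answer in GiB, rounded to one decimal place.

60 PiB = 60 × 2^50 bytes = 67,553,994,410,557,440 bytes
1 GiB = 1,073,741,824 bytes
67,553,994,410,557,440 / 1,073,741,824 = 62,914,560.0 GiB

62,914,560.0 GiB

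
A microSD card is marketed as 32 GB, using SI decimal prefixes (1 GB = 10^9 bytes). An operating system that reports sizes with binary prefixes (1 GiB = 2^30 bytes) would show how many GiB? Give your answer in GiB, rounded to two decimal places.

32 GB = 32 × 10^9 bytes = 32,000,000,000 bytes
1 GiB = 2^30 bytes = 1,073,741,824 bytes
32,000,000,000 / 1,073,741,824 = 29.80 GiB

29.80 GiB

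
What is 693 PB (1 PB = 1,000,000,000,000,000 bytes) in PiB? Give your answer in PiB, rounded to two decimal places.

693 PB × 1,000,000,000,000,000 bytes/PB = 693,000,000,000,000,000 bytes
1 PiB = 2^50 bytes = 1,125,899,906,842,624 bytes
693,000,000,000,000,000 / 1,125,899,906,842,624 = 615.51 PiB

615.51 PiB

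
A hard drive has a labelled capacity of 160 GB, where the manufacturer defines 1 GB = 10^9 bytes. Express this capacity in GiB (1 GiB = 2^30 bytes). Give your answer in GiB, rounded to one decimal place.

160 GB × 1,000,000,000 bytes/GB = 160,000,000,000 bytes
1 GiB = 2^30 bytes = 1,073,741,824 bytes
160,000,000,000 / 1,073,741,824 = 149.0 GiB

149.0 GiB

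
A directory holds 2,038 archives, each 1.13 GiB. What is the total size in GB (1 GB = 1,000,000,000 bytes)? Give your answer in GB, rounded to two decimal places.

2,472.76 GB

Total = 2,038 × 1.13 GiB = 2302.94 GiB
= 2302.94 × 1,073,741,824 bytes = 2,472,762,996,162.56 bytes
1 GB = 1,000,000,000 bytes
2,472,762,996,162.56 / 1,000,000,000 = 2,472.76 GB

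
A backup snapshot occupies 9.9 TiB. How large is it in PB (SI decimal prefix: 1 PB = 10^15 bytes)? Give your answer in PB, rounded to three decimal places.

0.011 PB

9.9 TiB = 9.9 × 2^40 bytes = 10,885,165,114,982.4 bytes
1 PB = 10^15 bytes = 1,000,000,000,000,000 bytes
10,885,165,114,982.4 / 1,000,000,000,000,000 = 0.011 PB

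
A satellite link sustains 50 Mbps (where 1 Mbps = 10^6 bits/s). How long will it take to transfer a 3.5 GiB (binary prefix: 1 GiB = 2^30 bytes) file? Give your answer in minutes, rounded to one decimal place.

3.5 GiB = 3,758,096,384 bytes = 30,064,771,072 bits
50 Mbps = 50,000,000 bits/s
time = 30,064,771,072 / 50,000,000 = 601.30 s
601.30 s / 60 = 10.0 minutes

10.0 minutes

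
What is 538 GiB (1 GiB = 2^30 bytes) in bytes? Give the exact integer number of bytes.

577,673,101,312 bytes

538 × 1,073,741,824 = 577,673,101,312 bytes  (1 GiB = 2^30 bytes)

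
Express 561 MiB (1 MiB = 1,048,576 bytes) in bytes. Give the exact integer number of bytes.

561 × 1,048,576 = 588,251,136 bytes  (1 MiB = 2^20 bytes)

588,251,136 bytes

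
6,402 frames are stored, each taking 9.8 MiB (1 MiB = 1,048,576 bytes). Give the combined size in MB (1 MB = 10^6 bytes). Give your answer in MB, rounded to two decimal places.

65,787.24 MB

Total = 6,402 × 9.8 MiB = 62739.6 MiB
= 62739.6 × 1,048,576 bytes = 65,787,238,809.6 bytes
1 MB = 1,000,000 bytes
65,787,238,809.6 / 1,000,000 = 65,787.24 MB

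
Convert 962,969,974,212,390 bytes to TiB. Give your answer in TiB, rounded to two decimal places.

962,969,974,212,390 bytes given.
1 TiB = 1,099,511,627,776 bytes
962,969,974,212,390 / 1,099,511,627,776 = 875.82 TiB

875.82 TiB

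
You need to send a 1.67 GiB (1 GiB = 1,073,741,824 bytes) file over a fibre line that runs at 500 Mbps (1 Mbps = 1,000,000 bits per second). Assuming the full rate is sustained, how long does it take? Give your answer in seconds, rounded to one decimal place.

28.7 seconds

1.67 GiB = 1,793,148,846.08 bytes = 14,345,190,768.64 bits
500 Mbps = 500,000,000 bits/s
time = 14,345,190,768.64 / 500,000,000 = 28.7 s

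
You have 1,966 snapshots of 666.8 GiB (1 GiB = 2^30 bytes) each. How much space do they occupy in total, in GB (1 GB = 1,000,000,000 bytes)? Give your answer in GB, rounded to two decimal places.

Total = 1,966 × 666.8 GiB = 1310928.8 GiB
= 1310928.8 × 1,073,741,824 bytes = 1,407,599,080,846,131.2 bytes
1 GB = 1,000,000,000 bytes
1,407,599,080,846,131.2 / 1,000,000,000 = 1,407,599.08 GB

1,407,599.08 GB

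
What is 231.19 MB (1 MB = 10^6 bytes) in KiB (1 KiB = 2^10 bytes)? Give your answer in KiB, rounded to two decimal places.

225,771.48 KiB

231.19 MB = 231.19 × 10^6 bytes = 231,190,000 bytes
1 KiB = 1,024 bytes
231,190,000 / 1,024 = 225,771.48 KiB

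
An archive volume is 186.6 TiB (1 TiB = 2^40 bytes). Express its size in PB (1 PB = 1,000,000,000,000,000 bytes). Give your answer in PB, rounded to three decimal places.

186.6 TiB = 186.6 × 2^40 bytes = 205,168,869,743,001.6 bytes
1 PB = 1,000,000,000,000,000 bytes
205,168,869,743,001.6 / 1,000,000,000,000,000 = 0.205 PB

0.205 PB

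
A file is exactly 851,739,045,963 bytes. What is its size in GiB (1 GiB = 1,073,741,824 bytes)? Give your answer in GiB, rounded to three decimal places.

793.244 GiB

851,739,045,963 bytes given.
1 GiB = 1,073,741,824 bytes
851,739,045,963 / 1,073,741,824 = 793.244 GiB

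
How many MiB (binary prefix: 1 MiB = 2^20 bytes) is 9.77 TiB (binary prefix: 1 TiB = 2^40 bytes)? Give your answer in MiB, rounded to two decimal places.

10,244,587.52 MiB

9.77 TiB = 9.77 × 2^40 bytes = 10,742,228,603,371.52 bytes
1 MiB = 2^20 bytes = 1,048,576 bytes
10,742,228,603,371.52 / 1,048,576 = 10,244,587.52 MiB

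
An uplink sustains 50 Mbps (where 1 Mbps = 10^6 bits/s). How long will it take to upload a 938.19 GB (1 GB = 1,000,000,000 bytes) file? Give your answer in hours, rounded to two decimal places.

41.70 hours

938.19 GB = 938,190,000,000 bytes = 7,505,520,000,000 bits
50 Mbps = 50,000,000 bits/s
time = 7,505,520,000,000 / 50,000,000 = 150,110.4000 s
150,110.4000 s / 3600 = 41.70 hours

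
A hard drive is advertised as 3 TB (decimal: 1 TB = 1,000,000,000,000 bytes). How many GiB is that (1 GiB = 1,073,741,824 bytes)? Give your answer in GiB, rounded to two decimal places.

2,793.97 GiB

3 TB = 3 × 10^12 bytes = 3,000,000,000,000 bytes
1 GiB = 1,073,741,824 bytes
3,000,000,000,000 / 1,073,741,824 = 2,793.97 GiB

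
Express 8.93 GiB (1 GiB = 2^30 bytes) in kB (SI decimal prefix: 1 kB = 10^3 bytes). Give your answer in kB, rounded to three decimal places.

9,588,514.488 kB

8.93 GiB = 8.93 × 2^30 bytes = 9,588,514,488.32 bytes
1 kB = 1,000 bytes
9,588,514,488.32 / 1,000 = 9,588,514.488 kB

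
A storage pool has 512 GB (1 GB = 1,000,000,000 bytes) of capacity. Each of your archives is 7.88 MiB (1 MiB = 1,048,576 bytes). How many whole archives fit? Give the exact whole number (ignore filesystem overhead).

Capacity: 512 GB = 512,000,000,000 bytes
Per item: 7.88 MiB = 8,262,778.88 bytes
⌊512,000,000,000 / 8,262,778.88⌋ = 61,964

61,964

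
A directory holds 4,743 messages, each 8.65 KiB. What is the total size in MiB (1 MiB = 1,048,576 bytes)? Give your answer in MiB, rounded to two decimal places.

40.07 MiB

Total = 4,743 × 8.65 KiB = 41026.95 KiB
= 41026.95 × 1,024 bytes = 42,011,596.8 bytes
1 MiB = 1,048,576 bytes
42,011,596.8 / 1,048,576 = 40.07 MiB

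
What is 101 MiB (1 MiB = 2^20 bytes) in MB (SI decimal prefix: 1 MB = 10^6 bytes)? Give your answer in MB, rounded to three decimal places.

105.906 MB

101 MiB × 1,048,576 bytes/MiB = 105,906,176 bytes
1 MB = 10^6 bytes = 1,000,000 bytes
105,906,176 / 1,000,000 = 105.906 MB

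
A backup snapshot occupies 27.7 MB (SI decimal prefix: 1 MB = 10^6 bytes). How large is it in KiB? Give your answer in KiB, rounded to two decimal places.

27,050.78 KiB

27.7 MB = 27.7 × 10^6 bytes = 27,700,000 bytes
1 KiB = 2^10 bytes = 1,024 bytes
27,700,000 / 1,024 = 27,050.78 KiB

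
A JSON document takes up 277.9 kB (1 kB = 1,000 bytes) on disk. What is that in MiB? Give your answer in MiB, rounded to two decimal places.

0.27 MiB

277.9 kB × 1,000 bytes/kB = 277,900 bytes
1 MiB = 1,048,576 bytes
277,900 / 1,048,576 = 0.27 MiB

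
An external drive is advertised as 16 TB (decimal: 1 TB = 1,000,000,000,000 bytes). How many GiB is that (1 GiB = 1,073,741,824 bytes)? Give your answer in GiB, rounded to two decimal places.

14,901.16 GiB

16 TB = 16 × 10^12 bytes = 16,000,000,000,000 bytes
1 GiB = 2^30 bytes = 1,073,741,824 bytes
16,000,000,000,000 / 1,073,741,824 = 14,901.16 GiB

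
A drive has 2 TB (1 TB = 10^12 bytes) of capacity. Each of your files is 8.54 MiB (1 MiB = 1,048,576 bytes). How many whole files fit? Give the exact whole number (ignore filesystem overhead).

223,342

Capacity: 2 TB = 2,000,000,000,000 bytes
Per item: 8.54 MiB = 8,954,839.04 bytes
⌊2,000,000,000,000 / 8,954,839.04⌋ = 223,342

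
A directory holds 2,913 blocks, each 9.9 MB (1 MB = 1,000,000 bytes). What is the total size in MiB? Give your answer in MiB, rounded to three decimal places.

Total = 2,913 × 9.9 MB = 28838.7 MB
= 28838.7 × 1,000,000 bytes = 28,838,700,000 bytes
1 MiB = 1,048,576 bytes
28,838,700,000 / 1,048,576 = 27,502.728 MiB

27,502.728 MiB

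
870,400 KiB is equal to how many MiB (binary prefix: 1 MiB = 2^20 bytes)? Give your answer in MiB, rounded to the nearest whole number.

850 MiB

870,400 KiB = 870,400 × 2^10 bytes = 891,289,600 bytes
1 MiB = 1,048,576 bytes
891,289,600 / 1,048,576 = 850 MiB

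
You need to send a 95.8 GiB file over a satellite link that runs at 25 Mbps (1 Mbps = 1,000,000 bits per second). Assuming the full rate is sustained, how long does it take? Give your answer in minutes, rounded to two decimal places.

548.61 minutes

95.8 GiB = 102,864,466,739.2 bytes = 822,915,733,913.6 bits
25 Mbps = 25,000,000 bits/s
time = 822,915,733,913.6 / 25,000,000 = 32,916.629 s
32,916.629 s / 60 = 548.61 minutes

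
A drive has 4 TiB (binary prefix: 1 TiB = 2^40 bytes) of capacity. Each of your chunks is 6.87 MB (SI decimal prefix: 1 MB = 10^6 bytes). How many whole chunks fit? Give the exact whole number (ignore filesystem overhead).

640,181

Capacity: 4 TiB = 4,398,046,511,104 bytes
Per item: 6.87 MB = 6,870,000 bytes
⌊4,398,046,511,104 / 6,870,000⌋ = 640,181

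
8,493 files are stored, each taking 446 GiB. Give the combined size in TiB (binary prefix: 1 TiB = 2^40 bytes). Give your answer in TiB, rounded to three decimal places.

3,699.100 TiB

Total = 8,493 × 446 GiB = 3,787,878 GiB
= 3,787,878 × 1,073,741,824 bytes = 4,067,203,032,809,472 bytes
1 TiB = 1,099,511,627,776 bytes
4,067,203,032,809,472 / 1,099,511,627,776 = 3,699.100 TiB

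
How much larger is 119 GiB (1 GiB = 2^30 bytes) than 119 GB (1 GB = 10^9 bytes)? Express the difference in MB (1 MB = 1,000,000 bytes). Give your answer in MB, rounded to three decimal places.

8,775.277 MB

119 GiB = 119 × 1,073,741,824 = 127,775,277,056 bytes
119 GB = 119 × 1,000,000,000 = 119,000,000,000 bytes
difference = 8,775,277,056 bytes
8,775,277,056 / 1,000,000 = 8,775.277 MB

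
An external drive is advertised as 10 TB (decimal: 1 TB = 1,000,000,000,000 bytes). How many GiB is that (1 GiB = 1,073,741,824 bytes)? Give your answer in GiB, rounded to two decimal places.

10 TB = 10 × 10^12 bytes = 10,000,000,000,000 bytes
1 GiB = 1,073,741,824 bytes
10,000,000,000,000 / 1,073,741,824 = 9,313.23 GiB

9,313.23 GiB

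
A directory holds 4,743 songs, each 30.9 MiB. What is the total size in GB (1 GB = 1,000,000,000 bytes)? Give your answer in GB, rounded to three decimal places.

Total = 4,743 × 30.9 MiB = 146558.7 MiB
= 146558.7 × 1,048,576 bytes = 153,677,935,411.2 bytes
1 GB = 1,000,000,000 bytes
153,677,935,411.2 / 1,000,000,000 = 153.678 GB

153.678 GB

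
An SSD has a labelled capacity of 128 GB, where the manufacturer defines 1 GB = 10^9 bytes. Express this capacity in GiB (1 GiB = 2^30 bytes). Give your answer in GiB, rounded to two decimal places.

128 GB = 128 × 10^9 bytes = 128,000,000,000 bytes
1 GiB = 2^30 bytes = 1,073,741,824 bytes
128,000,000,000 / 1,073,741,824 = 119.21 GiB

119.21 GiB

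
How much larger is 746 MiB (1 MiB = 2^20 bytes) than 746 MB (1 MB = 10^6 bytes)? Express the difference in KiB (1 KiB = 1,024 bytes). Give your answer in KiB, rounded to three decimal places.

746 MiB = 746 × 1,048,576 = 782,237,696 bytes
746 MB = 746 × 1,000,000 = 746,000,000 bytes
difference = 36,237,696 bytes
36,237,696 / 1,024 = 35,388.375 KiB

35,388.375 KiB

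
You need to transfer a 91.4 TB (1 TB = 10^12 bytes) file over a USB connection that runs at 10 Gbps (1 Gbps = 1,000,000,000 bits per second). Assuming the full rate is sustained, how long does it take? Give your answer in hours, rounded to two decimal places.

91.4 TB = 91,400,000,000,000 bytes = 731,200,000,000,000 bits
10 Gbps = 10,000,000,000 bits/s
time = 731,200,000,000,000 / 10,000,000,000 = 73,120.0000 s
73,120.0000 s / 3600 = 20.31 hours

20.31 hours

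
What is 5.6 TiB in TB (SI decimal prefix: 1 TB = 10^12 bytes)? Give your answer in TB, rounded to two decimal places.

6.16 TB

5.6 TiB × 1,099,511,627,776 bytes/TiB = 6,157,265,115,545.6 bytes
1 TB = 10^12 bytes = 1,000,000,000,000 bytes
6,157,265,115,545.6 / 1,000,000,000,000 = 6.16 TB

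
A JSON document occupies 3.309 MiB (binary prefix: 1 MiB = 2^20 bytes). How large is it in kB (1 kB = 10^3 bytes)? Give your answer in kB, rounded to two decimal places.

3.309 MiB = 3.309 × 2^20 bytes = 3,469,737.984 bytes
1 kB = 10^3 bytes = 1,000 bytes
3,469,737.984 / 1,000 = 3,469.74 kB

3,469.74 kB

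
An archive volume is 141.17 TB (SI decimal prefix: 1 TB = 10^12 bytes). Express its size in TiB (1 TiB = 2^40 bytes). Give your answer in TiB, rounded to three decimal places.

128.393 TiB

141.17 TB = 141.17 × 10^12 bytes = 141,170,000,000,000 bytes
1 TiB = 1,099,511,627,776 bytes
141,170,000,000,000 / 1,099,511,627,776 = 128.393 TiB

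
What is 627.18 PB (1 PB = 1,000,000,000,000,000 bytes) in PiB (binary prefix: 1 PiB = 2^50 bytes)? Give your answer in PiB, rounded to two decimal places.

627.18 PB × 1,000,000,000,000,000 bytes/PB = 627,180,000,000,000,000 bytes
1 PiB = 1,125,899,906,842,624 bytes
627,180,000,000,000,000 / 1,125,899,906,842,624 = 557.05 PiB

557.05 PiB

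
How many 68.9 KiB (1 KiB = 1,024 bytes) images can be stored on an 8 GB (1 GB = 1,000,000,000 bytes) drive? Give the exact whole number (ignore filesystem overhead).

113,388

Capacity: 8 GB = 8,000,000,000 bytes
Per item: 68.9 KiB = 70,553.6 bytes
⌊8,000,000,000 / 70,553.6⌋ = 113,388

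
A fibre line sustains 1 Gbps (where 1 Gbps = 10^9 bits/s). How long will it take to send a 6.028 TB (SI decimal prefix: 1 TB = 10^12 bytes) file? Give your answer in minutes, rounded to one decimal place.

6.028 TB = 6,028,000,000,000 bytes = 48,224,000,000,000 bits
1 Gbps = 1,000,000,000 bits/s
time = 48,224,000,000,000 / 1,000,000,000 = 48,224.00 s
48,224.00 s / 60 = 803.7 minutes

803.7 minutes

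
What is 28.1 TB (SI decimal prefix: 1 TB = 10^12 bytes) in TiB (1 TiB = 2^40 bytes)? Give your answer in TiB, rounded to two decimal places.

28.1 TB = 28.1 × 10^12 bytes = 28,100,000,000,000 bytes
1 TiB = 1,099,511,627,776 bytes
28,100,000,000,000 / 1,099,511,627,776 = 25.56 TiB

25.56 TiB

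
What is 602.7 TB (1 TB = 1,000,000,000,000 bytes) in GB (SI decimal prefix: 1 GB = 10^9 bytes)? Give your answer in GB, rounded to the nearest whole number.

602,700 GB

602.7 TB × 1,000,000,000,000 bytes/TB = 602,700,000,000,000 bytes
1 GB = 10^9 bytes = 1,000,000,000 bytes
602,700,000,000,000 / 1,000,000,000 = 602,700 GB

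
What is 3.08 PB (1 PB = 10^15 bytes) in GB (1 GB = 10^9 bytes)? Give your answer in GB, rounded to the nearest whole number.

3.08 PB × 1,000,000,000,000,000 bytes/PB = 3,080,000,000,000,000 bytes
1 GB = 10^9 bytes = 1,000,000,000 bytes
3,080,000,000,000,000 / 1,000,000,000 = 3,080,000 GB

3,080,000 GB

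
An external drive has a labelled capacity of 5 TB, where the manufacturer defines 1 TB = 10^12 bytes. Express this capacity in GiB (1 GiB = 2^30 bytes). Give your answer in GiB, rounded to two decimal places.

4,656.61 GiB

5 TB × 1,000,000,000,000 bytes/TB = 5,000,000,000,000 bytes
1 GiB = 1,073,741,824 bytes
5,000,000,000,000 / 1,073,741,824 = 4,656.61 GiB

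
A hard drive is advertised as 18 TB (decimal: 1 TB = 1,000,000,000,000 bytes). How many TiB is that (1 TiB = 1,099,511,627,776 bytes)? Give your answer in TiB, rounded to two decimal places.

18 TB × 1,000,000,000,000 bytes/TB = 18,000,000,000,000 bytes
1 TiB = 1,099,511,627,776 bytes
18,000,000,000,000 / 1,099,511,627,776 = 16.37 TiB

16.37 TiB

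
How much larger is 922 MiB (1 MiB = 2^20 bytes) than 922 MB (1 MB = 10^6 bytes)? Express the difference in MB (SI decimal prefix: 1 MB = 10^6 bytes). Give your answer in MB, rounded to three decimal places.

44.787 MB

922 MiB = 922 × 1,048,576 = 966,787,072 bytes
922 MB = 922 × 1,000,000 = 922,000,000 bytes
difference = 44,787,072 bytes
44,787,072 / 1,000,000 = 44.787 MB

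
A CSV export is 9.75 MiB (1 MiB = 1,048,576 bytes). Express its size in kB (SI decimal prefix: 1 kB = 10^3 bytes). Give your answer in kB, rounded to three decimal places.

10,223.616 kB

9.75 MiB = 9.75 × 2^20 bytes = 10,223,616 bytes
1 kB = 10^3 bytes = 1,000 bytes
10,223,616 / 1,000 = 10,223.616 kB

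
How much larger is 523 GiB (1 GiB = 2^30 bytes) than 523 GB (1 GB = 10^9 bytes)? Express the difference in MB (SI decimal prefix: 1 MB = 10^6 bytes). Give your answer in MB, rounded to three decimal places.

523 GiB = 523 × 1,073,741,824 = 561,566,973,952 bytes
523 GB = 523 × 1,000,000,000 = 523,000,000,000 bytes
difference = 38,566,973,952 bytes
38,566,973,952 / 1,000,000 = 38,566.974 MB

38,566.974 MB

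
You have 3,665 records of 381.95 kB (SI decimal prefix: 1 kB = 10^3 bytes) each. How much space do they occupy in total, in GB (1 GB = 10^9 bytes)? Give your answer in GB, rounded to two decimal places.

1.40 GB

Total = 3,665 × 381.95 kB = 1399846.75 kB
= 1399846.75 × 1,000 bytes = 1,399,846,750 bytes
1 GB = 1,000,000,000 bytes
1,399,846,750 / 1,000,000,000 = 1.40 GB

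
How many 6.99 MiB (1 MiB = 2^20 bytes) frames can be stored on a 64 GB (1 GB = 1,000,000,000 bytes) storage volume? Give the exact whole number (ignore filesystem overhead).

8,731

Capacity: 64 GB = 64,000,000,000 bytes
Per item: 6.99 MiB = 7,329,546.24 bytes
⌊64,000,000,000 / 7,329,546.24⌋ = 8,731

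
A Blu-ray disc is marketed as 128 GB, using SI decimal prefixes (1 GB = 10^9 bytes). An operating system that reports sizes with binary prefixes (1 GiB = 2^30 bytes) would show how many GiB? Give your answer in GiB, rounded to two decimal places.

128 GB = 128 × 10^9 bytes = 128,000,000,000 bytes
1 GiB = 2^30 bytes = 1,073,741,824 bytes
128,000,000,000 / 1,073,741,824 = 119.21 GiB

119.21 GiB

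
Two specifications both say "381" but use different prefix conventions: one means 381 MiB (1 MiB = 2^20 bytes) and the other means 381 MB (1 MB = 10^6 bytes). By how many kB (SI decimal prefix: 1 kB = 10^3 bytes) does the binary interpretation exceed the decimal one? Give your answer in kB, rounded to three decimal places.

18,507.456 kB

381 MiB = 381 × 1,048,576 = 399,507,456 bytes
381 MB = 381 × 1,000,000 = 381,000,000 bytes
difference = 18,507,456 bytes
18,507,456 / 1,000 = 18,507.456 kB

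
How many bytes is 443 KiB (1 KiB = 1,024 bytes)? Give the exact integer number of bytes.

453,632 bytes

443 × 1,024 = 453,632 bytes  (1 KiB = 2^10 bytes)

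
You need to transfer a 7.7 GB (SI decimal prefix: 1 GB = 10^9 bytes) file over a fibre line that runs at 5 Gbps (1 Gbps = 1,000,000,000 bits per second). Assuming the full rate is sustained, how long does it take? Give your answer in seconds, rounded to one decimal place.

7.7 GB = 7,700,000,000 bytes = 61,600,000,000 bits
5 Gbps = 5,000,000,000 bits/s
time = 61,600,000,000 / 5,000,000,000 = 12.3 s

12.3 seconds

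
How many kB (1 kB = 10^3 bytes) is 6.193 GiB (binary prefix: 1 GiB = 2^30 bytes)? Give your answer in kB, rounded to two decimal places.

6.193 GiB = 6.193 × 2^30 bytes = 6,649,683,116.032 bytes
1 kB = 10^3 bytes = 1,000 bytes
6,649,683,116.032 / 1,000 = 6,649,683.12 kB

6,649,683.12 kB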